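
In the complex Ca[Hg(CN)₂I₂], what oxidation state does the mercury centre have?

+2

1 calcium outside the brackets (+2 each) → the complex ion is 2−.
Ligand charges: 2×CN = -2; 2×I = -2; sum -4.
Hg + (-4) = 2− ⇒ Hg is +2.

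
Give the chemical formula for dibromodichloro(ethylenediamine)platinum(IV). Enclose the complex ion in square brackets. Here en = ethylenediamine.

Ligands: 1 ethylenediamine (en, neutral), 2 chloro (Cl, -1), 2 bromo (Br, -1). Ligand charge sum = -4.
With Pt in oxidation state +4, the complex ion is [Pt...].

[PtBr2Cl2(en)]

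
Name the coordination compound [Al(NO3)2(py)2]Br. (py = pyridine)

The 1 bromide counter-ion carries a total charge of -1, so each complex ion is 1+.
Ligand charges: 2×nitrato (-1 each), 2×pyridine (neutral); total -2. So Al + (-2) = 1+, giving Al = +3.
Ligands are named alphabetically: nitrato before pyridine.

dinitratobis(pyridine)aluminium(III) bromide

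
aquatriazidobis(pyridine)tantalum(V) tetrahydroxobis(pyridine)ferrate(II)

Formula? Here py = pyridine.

[Ta(H2O)(N3)3(py)2][Fe(OH)4(py)2]

Cation [Ta…]: ligand charges -3, Ta(V) ⇒ ion charge 2+.
Anion [Fe…]: ligand charges -4, Fe(II) ⇒ ion charge 2−.
One 2+ cation balances one 2− anion.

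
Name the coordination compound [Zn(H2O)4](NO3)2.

tetraaquazinc(II) nitrate

The 2 nitrate counter-ions carry a total charge of -2, so each complex ion is 2+.
Ligand charges: 4×aqua (neutral); total 0. So Zn + (0) = 2+, giving Zn = +2.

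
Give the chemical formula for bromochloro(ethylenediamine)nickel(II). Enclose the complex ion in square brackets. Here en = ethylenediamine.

Ligands: 1 bromo (Br, -1), 1 chloro (Cl, -1), 1 ethylenediamine (en, neutral). Ligand charge sum = -2.
With Ni in oxidation state +2, the complex ion is [Ni...].

[NiBrCl(en)]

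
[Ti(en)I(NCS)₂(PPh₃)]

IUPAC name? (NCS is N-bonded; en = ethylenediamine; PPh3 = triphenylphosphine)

(ethylenediamine)iododiisothiocyanato(triphenylphosphine)titanium(III)

There is no counter-ion, so the complex is neutral overall.
Ligand charges: 2×isothiocyanato (-1 each), 1×ethylenediamine (neutral), 1×triphenylphosphine (neutral), 1×iodo (-1 each); total -3. So Ti + (-3) = 0, giving Ti = +3.
Ligands are named alphabetically: ethylenediamine before iodo before isothiocyanato before triphenylphosphine.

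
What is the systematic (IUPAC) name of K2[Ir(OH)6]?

The 2 potassium counter-ions carry a total charge of +2, so each complex ion is 2−.
Ligand charges: 6×hydroxo (-1 each); total -6. So Ir + (-6) = 2−, giving Ir = +4.
The complex ion is anionic, so iridium takes the -ate form iridate(IV).

potassium hexahydroxoiridate(IV)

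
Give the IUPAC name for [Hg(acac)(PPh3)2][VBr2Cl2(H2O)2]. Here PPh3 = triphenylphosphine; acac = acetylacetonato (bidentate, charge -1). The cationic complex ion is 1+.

The complex cation is given as 1+; its ligand charges sum to -1, so Hg = +2.
A 1:1 salt means the anion carries the equal and opposite charge, 1−.
Anion: ligand charges sum to -4; for the ion to be 1−, V = +3.

(acetylacetonato)bis(triphenylphosphine)mercury(II) diaquadibromodichlorovanadate(III)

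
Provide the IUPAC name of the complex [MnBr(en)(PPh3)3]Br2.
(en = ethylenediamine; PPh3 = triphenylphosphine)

The 2 bromide counter-ions carry a total charge of -2, so each complex ion is 2+.
Ligand charges: 1×ethylenediamine (neutral), 1×bromo (-1 each), 3×triphenylphosphine (neutral); total -1. So Mn + (-1) = 2+, giving Mn = +3.
Ligands are named alphabetically: bromo before ethylenediamine before triphenylphosphine.

bromo(ethylenediamine)tris(triphenylphosphine)manganese(III) bromide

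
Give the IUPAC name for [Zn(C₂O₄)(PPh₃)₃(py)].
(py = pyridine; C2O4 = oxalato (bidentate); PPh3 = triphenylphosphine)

oxalato(pyridine)tris(triphenylphosphine)zinc(II)

There is no counter-ion, so the complex is neutral overall.
Ligand charges: 1×pyridine (neutral), 1×oxalato (-2 each), 3×triphenylphosphine (neutral); total -2. So Zn + (-2) = 0, giving Zn = +2.
Ligands are named alphabetically: oxalato before pyridine before triphenylphosphine.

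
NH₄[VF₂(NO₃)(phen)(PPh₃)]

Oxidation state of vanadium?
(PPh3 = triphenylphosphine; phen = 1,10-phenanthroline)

+2

1 ammonium outside the brackets (+1 each) → the complex ion is 1−.
Ligand charges: 2×F = -2; 1×NO3 = -1; 1×PPh3 neutral; 1×phen neutral; sum -3.
V + (-3) = 1− ⇒ V is +2.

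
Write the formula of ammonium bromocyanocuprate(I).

Ligands: 1 cyano (CN, -1), 1 bromo (Br, -1). Ligand charge sum = -2.
Charge balance with ammonium (+1) requires 1 complex ion per 1 ammonium.

NH4[CuBr(CN)]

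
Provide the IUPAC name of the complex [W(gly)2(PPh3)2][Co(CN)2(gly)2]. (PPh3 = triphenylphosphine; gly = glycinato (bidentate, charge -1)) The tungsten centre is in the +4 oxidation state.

bis(glycinato)bis(triphenylphosphine)tungsten(IV) dicyanobis(glycinato)cobaltate(II)

Both ions are complex: the cation is named first with the plain metal name, the anion second with the -ate form; each ion's ligands are alphabetised independently.
W is given as +4; the cation's ligand charges sum to -2, so the complex cation is 2+.
A 1:1 salt means the anion carries the equal and opposite charge, 2−.
Anion: ligand charges sum to -4; for the ion to be 2−, Co = +2.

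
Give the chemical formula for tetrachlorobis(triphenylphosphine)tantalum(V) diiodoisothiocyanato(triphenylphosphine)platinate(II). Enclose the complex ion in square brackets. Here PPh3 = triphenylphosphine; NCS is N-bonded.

[TaCl4(PPh3)2][PtI2(NCS)(PPh3)]

Cation [Ta…]: ligand charges -4, Ta(V) ⇒ ion charge 1+.
Anion [Pt…]: ligand charges -3, Pt(II) ⇒ ion charge 1−.
One 1+ cation balances one 1− anion.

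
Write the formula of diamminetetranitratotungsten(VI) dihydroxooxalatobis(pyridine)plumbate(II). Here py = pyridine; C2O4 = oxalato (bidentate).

Cation [W…]: ligand charges -4, W(VI) ⇒ ion charge 2+.
Anion [Pb…]: ligand charges -4, Pb(II) ⇒ ion charge 2−.

[W(NH3)2(NO3)4][Pb(C2O4)(OH)2(py)2]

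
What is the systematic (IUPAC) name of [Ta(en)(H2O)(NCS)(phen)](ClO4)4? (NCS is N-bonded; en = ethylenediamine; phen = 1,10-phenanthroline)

The 4 perchlorate counter-ions carry a total charge of -4, so each complex ion is 4+.
Ligand charges: 1×isothiocyanato (-1 each), 1×ethylenediamine (neutral), 1×aqua (neutral), 1×1,10-phenanthroline (neutral); total -1. So Ta + (-1) = 4+, giving Ta = +5.
Ligands are named alphabetically: aqua before ethylenediamine before isothiocyanato before phenanthroline.

aqua(ethylenediamine)isothiocyanato(1,10-phenanthroline)tantalum(V) perchlorate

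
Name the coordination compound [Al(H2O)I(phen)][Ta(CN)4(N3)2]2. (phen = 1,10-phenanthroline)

Both ions are complex: the cation is named first with the plain metal name, the anion second with the -ate form; each ion's ligands are alphabetised independently.
Aluminium is always +3 in its complexes; the cation's ligand charges sum to -1, so the complex cation is 2+.
With 2 anions per cation, each anion must be 2/2 = 1−.
Anion: ligand charges sum to -6; for the ion to be 1−, Ta = +5.

aquaiodo(1,10-phenanthroline)aluminium(III) diazidotetracyanotantalate(V)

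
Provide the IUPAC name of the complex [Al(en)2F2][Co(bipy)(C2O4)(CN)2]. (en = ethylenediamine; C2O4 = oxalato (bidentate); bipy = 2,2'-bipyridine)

bis(ethylenediamine)difluoroaluminium(III) (2,2'-bipyridine)dicyanooxalatocobaltate(III)

Both ions are complex: the cation is named first with the plain metal name, the anion second with the -ate form; each ion's ligands are alphabetised independently.
Aluminium is always +3 in its complexes; the cation's ligand charges sum to -2, so the complex cation is 1+.
A 1:1 salt means the anion carries the equal and opposite charge, 1−.
Anion: ligand charges sum to -4; for the ion to be 1−, Co = +3.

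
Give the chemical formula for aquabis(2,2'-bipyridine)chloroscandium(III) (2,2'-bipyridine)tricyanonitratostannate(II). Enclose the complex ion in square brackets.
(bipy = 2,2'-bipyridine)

Cation [Sc…]: ligand charges -1, Sc(III) ⇒ ion charge 2+.
Anion [Sn…]: ligand charges -4, Sn(II) ⇒ ion charge 2−.
One 2+ cation balances one 2− anion.

[Sc(bipy)2Cl(H2O)][Sn(bipy)(CN)3(NO3)]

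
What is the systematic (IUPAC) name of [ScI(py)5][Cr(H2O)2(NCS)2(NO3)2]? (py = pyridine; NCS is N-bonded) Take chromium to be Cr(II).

iodopentakis(pyridine)scandium(III) diaquadiisothiocyanatodinitratochromate(II)

Both ions are complex: the cation is named first with the plain metal name, the anion second with the -ate form; each ion's ligands are alphabetised independently.
Cr is given as +2; the anion's ligand charges sum to -4, so the complex anion is 2−.
A 1:1 salt means the cation carries the equal and opposite charge, 2+.
Cation: ligand charges sum to -1; for the ion to be 2+, Sc = +3.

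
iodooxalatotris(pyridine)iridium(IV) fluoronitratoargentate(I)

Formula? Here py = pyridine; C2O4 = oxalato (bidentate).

[Ir(C2O4)I(py)3][AgF(NO3)]

Cation [Ir…]: ligand charges -3, Ir(IV) ⇒ ion charge 1+.
Anion [Ag…]: ligand charges -2, Ag(I) ⇒ ion charge 1−.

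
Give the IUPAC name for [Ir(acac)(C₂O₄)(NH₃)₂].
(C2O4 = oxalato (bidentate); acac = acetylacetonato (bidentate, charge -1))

There is no counter-ion, so the complex is neutral overall.
Ligand charges: 1×oxalato (-2 each), 2×ammine (neutral), 1×acetylacetonato (-1 each); total -3. So Ir + (-3) = 0, giving Ir = +3.
Ligands are named alphabetically: acetylacetonato before ammine before oxalato.

(acetylacetonato)diammineoxalatoiridium(III)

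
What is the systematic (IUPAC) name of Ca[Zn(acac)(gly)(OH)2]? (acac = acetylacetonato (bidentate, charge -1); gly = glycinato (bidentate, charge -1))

The 1 calcium counter-ion carries a total charge of +2, so each complex ion is 2−.
Ligand charges: 1×acetylacetonato (-1 each), 1×glycinato (-1 each), 2×hydroxo (-1 each); total -4. So Zn + (-4) = 2−, giving Zn = +2.
The complex ion is anionic, so zinc takes the -ate form zincate(II).

calcium (acetylacetonato)(glycinato)dihydroxozincate(II)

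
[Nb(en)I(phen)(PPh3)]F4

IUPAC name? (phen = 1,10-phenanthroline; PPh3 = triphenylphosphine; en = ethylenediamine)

The 4 fluoride counter-ions carry a total charge of -4, so each complex ion is 4+.
Ligand charges: 1×1,10-phenanthroline (neutral), 1×triphenylphosphine (neutral), 1×ethylenediamine (neutral), 1×iodo (-1 each); total -1. So Nb + (-1) = 4+, giving Nb = +5.
Ligands are named alphabetically: ethylenediamine before iodo before phenanthroline before triphenylphosphine.

(ethylenediamine)iodo(1,10-phenanthroline)(triphenylphosphine)niobium(V) fluoride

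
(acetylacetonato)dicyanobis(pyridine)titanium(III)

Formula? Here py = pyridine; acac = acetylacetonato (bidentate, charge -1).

[Ti(acac)(CN)2(py)2]

Ligands: 2 pyridine (py, neutral), 2 cyano (CN, -1), 1 acetylacetonato (acac, -1). Ligand charge sum = -3.
With Ti in oxidation state +3, the complex ion is [Ti...].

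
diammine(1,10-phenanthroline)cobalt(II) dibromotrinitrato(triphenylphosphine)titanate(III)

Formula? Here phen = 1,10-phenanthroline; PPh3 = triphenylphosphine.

[Co(NH3)2(phen)][TiBr2(NO3)3(PPh3)]

Cation [Co…]: ligand charges 0, Co(II) ⇒ ion charge 2+.
Anion [Ti…]: ligand charges -5, Ti(III) ⇒ ion charge 2−.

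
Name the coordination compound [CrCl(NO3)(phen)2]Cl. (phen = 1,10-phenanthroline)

chloronitratobis(1,10-phenanthroline)chromium(III) chloride

The 1 chloride counter-ion carries a total charge of -1, so each complex ion is 1+.
Ligand charges: 2×1,10-phenanthroline (neutral), 1×chloro (-1 each), 1×nitrato (-1 each); total -2. So Cr + (-2) = 1+, giving Cr = +3.
Ligands are named alphabetically: chloro before nitrato before phenanthroline.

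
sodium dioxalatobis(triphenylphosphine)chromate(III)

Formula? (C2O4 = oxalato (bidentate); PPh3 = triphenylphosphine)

Ligands: 2 oxalato (C2O4, -2), 2 triphenylphosphine (PPh3, neutral). Ligand charge sum = -4.
With Cr in oxidation state +3, the complex ion is [Cr...]^1−.
Charge balance with sodium (+1) requires 1 complex ion per 1 sodium.

Na[Cr(C2O4)2(PPh3)2]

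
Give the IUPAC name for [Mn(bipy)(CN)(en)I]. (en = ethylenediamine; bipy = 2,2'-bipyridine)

(2,2'-bipyridine)cyano(ethylenediamine)iodomanganese(II)

There is no counter-ion, so the complex is neutral overall.
Ligand charges: 1×ethylenediamine (neutral), 1×cyano (-1 each), 1×2,2'-bipyridine (neutral), 1×iodo (-1 each); total -2. So Mn + (-2) = 0, giving Mn = +2.
Ligands are named alphabetically: bipyridine before cyano before ethylenediamine before iodo.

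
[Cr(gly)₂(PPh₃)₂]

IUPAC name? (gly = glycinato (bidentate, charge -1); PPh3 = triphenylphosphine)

There is no counter-ion, so the complex is neutral overall.
Ligand charges: 2×glycinato (-1 each), 2×triphenylphosphine (neutral); total -2. So Cr + (-2) = 0, giving Cr = +2.
Ligands are named alphabetically: glycinato before triphenylphosphine.

bis(glycinato)bis(triphenylphosphine)chromium(II)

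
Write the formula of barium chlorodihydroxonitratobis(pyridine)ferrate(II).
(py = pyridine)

Ba[FeCl(NO3)(OH)2(py)2]

Ligands: 2 hydroxo (OH, -1), 1 chloro (Cl, -1), 1 nitrato (NO3, -1), 2 pyridine (py, neutral). Ligand charge sum = -4.
With Fe in oxidation state +2, the complex ion is [Fe...]^2−.
Charge balance with barium (+2) requires 1 complex ion per 1 barium.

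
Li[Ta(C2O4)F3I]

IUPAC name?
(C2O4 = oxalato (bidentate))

lithium trifluoroiodooxalatotantalate(V)

The 1 lithium counter-ion carries a total charge of +1, so each complex ion is 1−.
Ligand charges: 1×iodo (-1 each), 3×fluoro (-1 each), 1×oxalato (-2 each); total -6. So Ta + (-6) = 1−, giving Ta = +5.
The complex ion is anionic, so tantalum takes the -ate form tantalate(V).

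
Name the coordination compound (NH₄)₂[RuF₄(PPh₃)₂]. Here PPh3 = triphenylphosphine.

The 2 ammonium counter-ions carry a total charge of +2, so each complex ion is 2−.
Ligand charges: 4×fluoro (-1 each), 2×triphenylphosphine (neutral); total -4. So Ru + (-4) = 2−, giving Ru = +2.
Ligands are named alphabetically: fluoro before triphenylphosphine.
The complex ion is anionic, so ruthenium takes the -ate form ruthenate(II).

ammonium tetrafluorobis(triphenylphosphine)ruthenate(II)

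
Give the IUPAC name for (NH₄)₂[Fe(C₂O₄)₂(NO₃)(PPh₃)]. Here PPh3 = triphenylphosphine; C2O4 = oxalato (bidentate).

The 2 ammonium counter-ions carry a total charge of +2, so each complex ion is 2−.
Ligand charges: 1×triphenylphosphine (neutral), 1×nitrato (-1 each), 2×oxalato (-2 each); total -5. So Fe + (-5) = 2−, giving Fe = +3.
Ligands are named alphabetically: nitrato before oxalato before triphenylphosphine.
The complex ion is anionic, so iron takes the -ate form ferrate(III).

ammonium nitratodioxalato(triphenylphosphine)ferrate(III)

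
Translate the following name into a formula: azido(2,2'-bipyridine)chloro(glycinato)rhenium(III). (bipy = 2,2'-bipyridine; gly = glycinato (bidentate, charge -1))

[Re(bipy)Cl(gly)(N3)]

Ligands: 1 2,2'-bipyridine (bipy, neutral), 1 chloro (Cl, -1), 1 azido (N3, -1), 1 glycinato (gly, -1). Ligand charge sum = -3.
With Re in oxidation state +3, the complex ion is [Re...].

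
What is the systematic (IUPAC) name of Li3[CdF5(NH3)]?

The 3 lithium counter-ions carry a total charge of +3, so each complex ion is 3−.
Ligand charges: 1×ammine (neutral), 5×fluoro (-1 each); total -5. So Cd + (-5) = 3−, giving Cd = +2.
Ligands are named alphabetically: ammine before fluoro.
The complex ion is anionic, so cadmium takes the -ate form cadmate(II).

lithium amminepentafluorocadmate(II)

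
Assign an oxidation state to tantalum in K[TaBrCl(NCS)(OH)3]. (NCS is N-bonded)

+5

1 potassium outside the brackets (+1 each) → the complex ion is 1−.
Ligand charges: 3×OH = -3; 1×Cl = -1; 1×Br = -1; 1×NCS = -1; sum -6.
Ta + (-6) = 1− ⇒ Ta is +5.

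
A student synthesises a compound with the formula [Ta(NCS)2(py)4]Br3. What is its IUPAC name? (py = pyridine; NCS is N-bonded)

The 3 bromide counter-ions carry a total charge of -3, so each complex ion is 3+.
Ligand charges: 4×pyridine (neutral), 2×isothiocyanato (-1 each); total -2. So Ta + (-2) = 3+, giving Ta = +5.
Ligands are named alphabetically: isothiocyanato before pyridine.

diisothiocyanatotetrakis(pyridine)tantalum(V) bromide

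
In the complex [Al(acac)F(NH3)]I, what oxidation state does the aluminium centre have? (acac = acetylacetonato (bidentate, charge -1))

1 iodide outside the brackets (-1 each) → the complex ion is 1+.
Ligand charges: 1×F = -1; 1×acac = -1; 1×NH3 neutral; sum -2.
Al + (-2) = 1+ ⇒ Al is +3.

+3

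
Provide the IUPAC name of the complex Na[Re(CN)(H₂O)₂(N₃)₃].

The 1 sodium counter-ion carries a total charge of +1, so each complex ion is 1−.
Ligand charges: 3×azido (-1 each), 2×aqua (neutral), 1×cyano (-1 each); total -4. So Re + (-4) = 1−, giving Re = +3.
Ligands are named alphabetically: aqua before azido before cyano.
The complex ion is anionic, so rhenium takes the -ate form rhenate(III).

sodium diaquatriazidocyanorhenate(III)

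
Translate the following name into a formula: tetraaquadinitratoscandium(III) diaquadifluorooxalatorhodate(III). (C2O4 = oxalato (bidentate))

[Sc(H2O)4(NO3)2][Rh(C2O4)F2(H2O)2]

Cation [Sc…]: ligand charges -2, Sc(III) ⇒ ion charge 1+.
Anion [Rh…]: ligand charges -4, Rh(III) ⇒ ion charge 1−.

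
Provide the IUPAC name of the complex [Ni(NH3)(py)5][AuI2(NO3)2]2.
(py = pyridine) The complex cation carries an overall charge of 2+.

The complex cation is given as 2+; its ligand charges sum to 0, so Ni = +2.
With 2 anions per cation, each anion must be 2/2 = 1−.
Anion: ligand charges sum to -4; for the ion to be 1−, Au = +3.

amminepentakis(pyridine)nickel(II) diiododinitratoaurate(III)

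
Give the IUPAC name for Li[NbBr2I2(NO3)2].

lithium dibromodiiododinitratoniobate(V)

The 1 lithium counter-ion carries a total charge of +1, so each complex ion is 1−.
Ligand charges: 2×iodo (-1 each), 2×bromo (-1 each), 2×nitrato (-1 each); total -6. So Nb + (-6) = 1−, giving Nb = +5.
Ligands are named alphabetically: bromo before iodo before nitrato.
The complex ion is anionic, so niobium takes the -ate form niobate(V).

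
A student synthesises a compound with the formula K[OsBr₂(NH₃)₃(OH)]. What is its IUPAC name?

potassium triamminedibromohydroxoosmate(II)

The 1 potassium counter-ion carries a total charge of +1, so each complex ion is 1−.
Ligand charges: 1×hydroxo (-1 each), 2×bromo (-1 each), 3×ammine (neutral); total -3. So Os + (-3) = 1−, giving Os = +2.
The complex ion is anionic, so osmium takes the -ate form osmate(II).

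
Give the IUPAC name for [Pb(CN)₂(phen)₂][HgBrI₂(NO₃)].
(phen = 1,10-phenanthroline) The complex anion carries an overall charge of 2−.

The complex anion is given as 2−; its ligand charges sum to -4, so Hg = +2.
A 1:1 salt means the cation carries the equal and opposite charge, 2+.
Cation: ligand charges sum to -2; for the ion to be 2+, Pb = +4.

dicyanobis(1,10-phenanthroline)lead(IV) bromodiiodonitratomercurate(II)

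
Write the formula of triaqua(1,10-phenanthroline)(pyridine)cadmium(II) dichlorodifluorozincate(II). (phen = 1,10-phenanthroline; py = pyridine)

Cation [Cd…]: ligand charges 0, Cd(II) ⇒ ion charge 2+.
Anion [Zn…]: ligand charges -4, Zn(II) ⇒ ion charge 2−.
One 2+ cation balances one 2− anion.

[Cd(H2O)3(phen)(py)][ZnCl2F2]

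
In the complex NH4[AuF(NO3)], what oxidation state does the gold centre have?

+1

1 ammonium outside the brackets (+1 each) → the complex ion is 1−.
Ligand charges: 1×F = -1; 1×NO3 = -1; sum -2.
Au + (-2) = 1− ⇒ Au is +1.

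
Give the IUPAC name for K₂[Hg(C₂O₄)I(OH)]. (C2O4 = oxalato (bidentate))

The 2 potassium counter-ions carry a total charge of +2, so each complex ion is 2−.
Ligand charges: 1×iodo (-1 each), 1×oxalato (-2 each), 1×hydroxo (-1 each); total -4. So Hg + (-4) = 2−, giving Hg = +2.
Ligands are named alphabetically: hydroxo before iodo before oxalato.
The complex ion is anionic, so mercury takes the -ate form mercurate(II).

potassium hydroxoiodooxalatomercurate(II)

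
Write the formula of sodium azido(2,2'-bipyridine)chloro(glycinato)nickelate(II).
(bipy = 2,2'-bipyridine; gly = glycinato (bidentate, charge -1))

Ligands: 1 2,2'-bipyridine (bipy, neutral), 1 chloro (Cl, -1), 1 azido (N3, -1), 1 glycinato (gly, -1). Ligand charge sum = -3.
With Ni in oxidation state +2, the complex ion is [Ni...]^1−.
Charge balance with sodium (+1) requires 1 complex ion per 1 sodium.

Na[Ni(bipy)Cl(gly)(N3)]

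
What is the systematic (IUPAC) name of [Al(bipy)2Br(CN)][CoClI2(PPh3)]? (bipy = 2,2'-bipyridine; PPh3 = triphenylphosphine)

Aluminium is always +3 in its complexes; the cation's ligand charges sum to -2, so the complex cation is 1+.
A 1:1 salt means the anion carries the equal and opposite charge, 1−.
Anion: ligand charges sum to -3; for the ion to be 1−, Co = +2.

bis(2,2'-bipyridine)bromocyanoaluminium(III) chlorodiiodo(triphenylphosphine)cobaltate(II)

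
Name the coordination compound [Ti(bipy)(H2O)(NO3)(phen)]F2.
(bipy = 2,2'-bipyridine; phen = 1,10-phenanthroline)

The 2 fluoride counter-ions carry a total charge of -2, so each complex ion is 2+.
Ligand charges: 1×aqua (neutral), 1×2,2'-bipyridine (neutral), 1×1,10-phenanthroline (neutral), 1×nitrato (-1 each); total -1. So Ti + (-1) = 2+, giving Ti = +3.
Ligands are named alphabetically: aqua before bipyridine before nitrato before phenanthroline.

aqua(2,2'-bipyridine)nitrato(1,10-phenanthroline)titanium(III) fluoride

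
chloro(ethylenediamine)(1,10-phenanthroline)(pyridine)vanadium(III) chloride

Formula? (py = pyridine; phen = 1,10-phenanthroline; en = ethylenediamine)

Ligands: 1 chloro (Cl, -1), 1 pyridine (py, neutral), 1 1,10-phenanthroline (phen, neutral), 1 ethylenediamine (en, neutral). Ligand charge sum = -1.
Charge balance with chloride (-1) requires 1 complex ion per 2 chloride.

[VCl(en)(phen)(py)]Cl2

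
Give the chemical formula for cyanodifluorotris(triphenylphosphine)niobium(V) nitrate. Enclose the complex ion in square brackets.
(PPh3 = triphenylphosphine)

Ligands: 2 fluoro (F, -1), 3 triphenylphosphine (PPh3, neutral), 1 cyano (CN, -1). Ligand charge sum = -3.
With Nb in oxidation state +5, the complex ion is [Nb...]^2+.
Charge balance with nitrate (-1) requires 1 complex ion per 2 nitrate.

[Nb(CN)F2(PPh3)3](NO3)2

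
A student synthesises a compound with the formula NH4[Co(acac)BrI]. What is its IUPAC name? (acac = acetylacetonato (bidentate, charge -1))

ammonium (acetylacetonato)bromoiodocobaltate(II)

The 1 ammonium counter-ion carries a total charge of +1, so each complex ion is 1−.
Ligand charges: 1×acetylacetonato (-1 each), 1×iodo (-1 each), 1×bromo (-1 each); total -3. So Co + (-3) = 1−, giving Co = +2.
Ligands are named alphabetically: acetylacetonato before bromo before iodo.
The complex ion is anionic, so cobalt takes the -ate form cobaltate(II).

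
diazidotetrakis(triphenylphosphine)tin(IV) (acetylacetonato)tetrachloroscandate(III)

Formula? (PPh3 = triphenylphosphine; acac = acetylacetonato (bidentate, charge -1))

Cation [Sn…]: ligand charges -2, Sn(IV) ⇒ ion charge 2+.
Anion [Sc…]: ligand charges -5, Sc(III) ⇒ ion charge 2−.

[Sn(N3)2(PPh3)4][Sc(acac)Cl4]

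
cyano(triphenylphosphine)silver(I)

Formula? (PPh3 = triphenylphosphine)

[Ag(CN)(PPh3)]

Ligands: 1 cyano (CN, -1), 1 triphenylphosphine (PPh3, neutral). Ligand charge sum = -1.
With Ag in oxidation state +1, the complex ion is [Ag...].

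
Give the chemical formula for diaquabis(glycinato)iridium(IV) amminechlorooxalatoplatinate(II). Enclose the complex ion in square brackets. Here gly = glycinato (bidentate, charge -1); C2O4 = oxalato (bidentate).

Cation [Ir…]: ligand charges -2, Ir(IV) ⇒ ion charge 2+.
Anion [Pt…]: ligand charges -3, Pt(II) ⇒ ion charge 1−.
One 2+ cation requires 2 of the 1− anion.

[Ir(gly)2(H2O)2][Pt(C2O4)Cl(NH3)]2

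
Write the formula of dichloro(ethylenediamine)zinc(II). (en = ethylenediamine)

Ligands: 1 ethylenediamine (en, neutral), 2 chloro (Cl, -1). Ligand charge sum = -2.
With Zn in oxidation state +2, the complex ion is [Zn...].

[ZnCl2(en)]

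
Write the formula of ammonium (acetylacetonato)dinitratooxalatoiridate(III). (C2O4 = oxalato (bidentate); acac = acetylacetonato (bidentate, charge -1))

(NH4)2[Ir(acac)(C2O4)(NO3)2]

Ligands: 1 oxalato (C2O4, -2), 1 acetylacetonato (acac, -1), 2 nitrato (NO3, -1). Ligand charge sum = -5.
Charge balance with ammonium (+1) requires 1 complex ion per 2 ammonium.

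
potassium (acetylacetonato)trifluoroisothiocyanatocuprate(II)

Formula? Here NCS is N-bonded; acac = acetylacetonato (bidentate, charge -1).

K3[Cu(acac)F3(NCS)]

Ligands: 1 isothiocyanato (NCS, -1), 1 acetylacetonato (acac, -1), 3 fluoro (F, -1). Ligand charge sum = -5.
With Cu in oxidation state +2, the complex ion is [Cu...]^3−.
Charge balance with potassium (+1) requires 1 complex ion per 3 potassium.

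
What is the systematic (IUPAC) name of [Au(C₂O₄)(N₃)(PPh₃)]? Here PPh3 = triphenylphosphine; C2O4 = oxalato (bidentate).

There is no counter-ion, so the complex is neutral overall.
Ligand charges: 1×triphenylphosphine (neutral), 1×oxalato (-2 each), 1×azido (-1 each); total -3. So Au + (-3) = 0, giving Au = +3.
Ligands are named alphabetically: azido before oxalato before triphenylphosphine.

azidooxalato(triphenylphosphine)gold(III)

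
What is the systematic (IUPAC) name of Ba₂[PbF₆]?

The 2 barium counter-ions carry a total charge of +4, so each complex ion is 4−.
Ligand charges: 6×fluoro (-1 each); total -6. So Pb + (-6) = 4−, giving Pb = +2.
The complex ion is anionic, so lead takes the -ate form plumbate(II).

barium hexafluoroplumbate(II)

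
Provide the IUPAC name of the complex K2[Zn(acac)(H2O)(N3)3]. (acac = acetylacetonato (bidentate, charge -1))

potassium (acetylacetonato)aquatriazidozincate(II)

The 2 potassium counter-ions carry a total charge of +2, so each complex ion is 2−.
Ligand charges: 1×acetylacetonato (-1 each), 1×aqua (neutral), 3×azido (-1 each); total -4. So Zn + (-4) = 2−, giving Zn = +2.
Ligands are named alphabetically: acetylacetonato before aqua before azido.
The complex ion is anionic, so zinc takes the -ate form zincate(II).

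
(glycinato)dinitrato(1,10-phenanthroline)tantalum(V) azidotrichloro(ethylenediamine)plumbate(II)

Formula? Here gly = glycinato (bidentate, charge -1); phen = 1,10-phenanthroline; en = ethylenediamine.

[Ta(gly)(NO3)2(phen)][PbCl3(en)(N3)]

Cation [Ta…]: ligand charges -3, Ta(V) ⇒ ion charge 2+.
Anion [Pb…]: ligand charges -4, Pb(II) ⇒ ion charge 2−.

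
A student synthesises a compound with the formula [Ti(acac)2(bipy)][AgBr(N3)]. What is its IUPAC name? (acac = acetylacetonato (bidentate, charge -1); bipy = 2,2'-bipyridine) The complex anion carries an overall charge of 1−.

bis(acetylacetonato)(2,2'-bipyridine)titanium(III) azidobromoargentate(I)

Both ions are complex: the cation is named first with the plain metal name, the anion second with the -ate form; each ion's ligands are alphabetised independently.
The complex anion is given as 1−; its ligand charges sum to -2, so Ag = +1.
A 1:1 salt means the cation carries the equal and opposite charge, 1+.
Cation: ligand charges sum to -2; for the ion to be 1+, Ti = +3.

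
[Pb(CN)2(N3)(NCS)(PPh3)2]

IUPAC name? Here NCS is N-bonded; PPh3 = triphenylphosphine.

azidodicyanoisothiocyanatobis(triphenylphosphine)lead(IV)

There is no counter-ion, so the complex is neutral overall.
Ligand charges: 2×cyano (-1 each), 1×isothiocyanato (-1 each), 1×azido (-1 each), 2×triphenylphosphine (neutral); total -4. So Pb + (-4) = 0, giving Pb = +4.
Ligands are named alphabetically: azido before cyano before isothiocyanato before triphenylphosphine.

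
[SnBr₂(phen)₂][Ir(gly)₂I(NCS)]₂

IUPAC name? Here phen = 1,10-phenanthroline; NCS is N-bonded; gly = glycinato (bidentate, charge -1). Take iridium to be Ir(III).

dibromobis(1,10-phenanthroline)tin(IV) bis(glycinato)iodoisothiocyanatoiridate(III)

Both ions are complex: the cation is named first with the plain metal name, the anion second with the -ate form; each ion's ligands are alphabetised independently.
Ir is given as +3; the anion's ligand charges sum to -4, so the complex anion is 1−.
With 2 anions per cation, the cation must be 2×1 = 2+.
Cation: ligand charges sum to -2; for the ion to be 2+, Sn = +4.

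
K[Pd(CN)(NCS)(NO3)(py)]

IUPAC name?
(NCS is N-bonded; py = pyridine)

potassium cyanoisothiocyanatonitrato(pyridine)palladate(II)

The 1 potassium counter-ion carries a total charge of +1, so each complex ion is 1−.
Ligand charges: 1×isothiocyanato (-1 each), 1×pyridine (neutral), 1×cyano (-1 each), 1×nitrato (-1 each); total -3. So Pd + (-3) = 1−, giving Pd = +2.
Ligands are named alphabetically: cyano before isothiocyanato before nitrato before pyridine.
The complex ion is anionic, so palladium takes the -ate form palladate(II).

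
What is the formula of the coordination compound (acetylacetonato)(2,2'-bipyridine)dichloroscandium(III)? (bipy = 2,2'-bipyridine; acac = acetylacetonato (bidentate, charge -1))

Ligands: 2 chloro (Cl, -1), 1 2,2'-bipyridine (bipy, neutral), 1 acetylacetonato (acac, -1). Ligand charge sum = -3.
With Sc in oxidation state +3, the complex ion is [Sc...].

[Sc(acac)(bipy)Cl2]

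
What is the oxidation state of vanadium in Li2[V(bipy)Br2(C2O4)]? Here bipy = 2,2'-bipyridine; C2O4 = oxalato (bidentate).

+2

2 lithium outside the brackets (+1 each) → the complex ion is 2−.
Ligand charges: 1×bipy neutral; 1×C2O4 = -2; 2×Br = -2; sum -4.
V + (-4) = 2− ⇒ V is +2.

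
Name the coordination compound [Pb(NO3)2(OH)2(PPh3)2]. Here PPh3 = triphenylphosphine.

There is no counter-ion, so the complex is neutral overall.
Ligand charges: 2×triphenylphosphine (neutral), 2×nitrato (-1 each), 2×hydroxo (-1 each); total -4. So Pb + (-4) = 0, giving Pb = +4.
Ligands are named alphabetically: hydroxo before nitrato before triphenylphosphine.

dihydroxodinitratobis(triphenylphosphine)lead(IV)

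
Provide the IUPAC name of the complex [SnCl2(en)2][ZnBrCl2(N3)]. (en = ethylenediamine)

Both ions are complex: the cation is named first with the plain metal name, the anion second with the -ate form; each ion's ligands are alphabetised independently.
Zinc is always +2 in its complexes; the anion's ligand charges sum to -4, so the complex anion is 2−.
A 1:1 salt means the cation carries the equal and opposite charge, 2+.
Cation: ligand charges sum to -2; for the ion to be 2+, Sn = +4.

dichlorobis(ethylenediamine)tin(IV) azidobromodichlorozincate(II)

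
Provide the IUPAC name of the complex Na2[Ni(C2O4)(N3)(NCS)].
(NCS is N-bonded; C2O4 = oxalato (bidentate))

The 2 sodium counter-ions carry a total charge of +2, so each complex ion is 2−.
Ligand charges: 1×isothiocyanato (-1 each), 1×azido (-1 each), 1×oxalato (-2 each); total -4. So Ni + (-4) = 2−, giving Ni = +2.
Ligands are named alphabetically: azido before isothiocyanato before oxalato.
The complex ion is anionic, so nickel takes the -ate form nickelate(II).

sodium azidoisothiocyanatooxalatonickelate(II)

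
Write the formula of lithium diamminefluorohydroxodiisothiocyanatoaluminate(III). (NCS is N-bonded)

Li[AlF(NCS)2(NH3)2(OH)]

Ligands: 2 isothiocyanato (NCS, -1), 1 hydroxo (OH, -1), 1 fluoro (F, -1), 2 ammine (NH3, neutral). Ligand charge sum = -4.
Charge balance with lithium (+1) requires 1 complex ion per 1 lithium.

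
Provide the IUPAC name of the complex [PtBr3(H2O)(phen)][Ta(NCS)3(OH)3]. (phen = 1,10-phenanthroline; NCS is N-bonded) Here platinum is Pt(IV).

Both ions are complex: the cation is named first with the plain metal name, the anion second with the -ate form; each ion's ligands are alphabetised independently.
Pt is given as +4; the cation's ligand charges sum to -3, so the complex cation is 1+.
A 1:1 salt means the anion carries the equal and opposite charge, 1−.
Anion: ligand charges sum to -6; for the ion to be 1−, Ta = +5.

aquatribromo(1,10-phenanthroline)platinum(IV) trihydroxotriisothiocyanatotantalate(V)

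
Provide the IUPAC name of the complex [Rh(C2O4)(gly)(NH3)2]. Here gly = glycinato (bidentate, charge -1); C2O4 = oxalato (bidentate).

There is no counter-ion, so the complex is neutral overall.
Ligand charges: 1×glycinato (-1 each), 1×oxalato (-2 each), 2×ammine (neutral); total -3. So Rh + (-3) = 0, giving Rh = +3.
Ligands are named alphabetically: ammine before glycinato before oxalato.

diammine(glycinato)oxalatorhodium(III)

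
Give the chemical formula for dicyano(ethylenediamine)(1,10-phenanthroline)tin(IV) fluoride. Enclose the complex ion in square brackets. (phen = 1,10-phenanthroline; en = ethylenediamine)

Ligands: 2 cyano (CN, -1), 1 1,10-phenanthroline (phen, neutral), 1 ethylenediamine (en, neutral). Ligand charge sum = -2.
With Sn in oxidation state +4, the complex ion is [Sn...]^2+.
Charge balance with fluoride (-1) requires 1 complex ion per 2 fluoride.

[Sn(CN)2(en)(phen)]F2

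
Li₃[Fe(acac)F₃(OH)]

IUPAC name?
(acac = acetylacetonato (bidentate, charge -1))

lithium (acetylacetonato)trifluorohydroxoferrate(II)

The 3 lithium counter-ions carry a total charge of +3, so each complex ion is 3−.
Ligand charges: 1×hydroxo (-1 each), 3×fluoro (-1 each), 1×acetylacetonato (-1 each); total -5. So Fe + (-5) = 3−, giving Fe = +2.
Ligands are named alphabetically: acetylacetonato before fluoro before hydroxo.
The complex ion is anionic, so iron takes the -ate form ferrate(II).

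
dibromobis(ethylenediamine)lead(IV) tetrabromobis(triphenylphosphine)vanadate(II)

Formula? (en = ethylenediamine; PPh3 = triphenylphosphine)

[PbBr2(en)2][VBr4(PPh3)2]

Cation [Pb…]: ligand charges -2, Pb(IV) ⇒ ion charge 2+.
Anion [V…]: ligand charges -4, V(II) ⇒ ion charge 2−.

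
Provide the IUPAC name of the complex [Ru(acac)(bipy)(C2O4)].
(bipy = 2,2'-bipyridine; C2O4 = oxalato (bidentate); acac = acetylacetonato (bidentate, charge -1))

There is no counter-ion, so the complex is neutral overall.
Ligand charges: 1×2,2'-bipyridine (neutral), 1×oxalato (-2 each), 1×acetylacetonato (-1 each); total -3. So Ru + (-3) = 0, giving Ru = +3.
Ligands are named alphabetically: acetylacetonato before bipyridine before oxalato.

(acetylacetonato)(2,2'-bipyridine)oxalatoruthenium(III)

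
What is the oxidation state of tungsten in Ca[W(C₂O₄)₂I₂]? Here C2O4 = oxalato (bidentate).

+4

1 calcium outside the brackets (+2 each) → the complex ion is 2−.
Ligand charges: 2×I = -2; 2×C2O4 = -4; sum -6.
W + (-6) = 2− ⇒ W is +4.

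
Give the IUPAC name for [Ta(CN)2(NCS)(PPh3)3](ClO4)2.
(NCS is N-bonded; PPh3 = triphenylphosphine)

The 2 perchlorate counter-ions carry a total charge of -2, so each complex ion is 2+.
Ligand charges: 2×cyano (-1 each), 1×isothiocyanato (-1 each), 3×triphenylphosphine (neutral); total -3. So Ta + (-3) = 2+, giving Ta = +5.
Ligands are named alphabetically: cyano before isothiocyanato before triphenylphosphine.

dicyanoisothiocyanatotris(triphenylphosphine)tantalum(V) perchlorate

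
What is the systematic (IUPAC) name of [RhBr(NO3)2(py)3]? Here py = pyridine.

There is no counter-ion, so the complex is neutral overall.
Ligand charges: 3×pyridine (neutral), 2×nitrato (-1 each), 1×bromo (-1 each); total -3. So Rh + (-3) = 0, giving Rh = +3.
Ligands are named alphabetically: bromo before nitrato before pyridine.

bromodinitratotris(pyridine)rhodium(III)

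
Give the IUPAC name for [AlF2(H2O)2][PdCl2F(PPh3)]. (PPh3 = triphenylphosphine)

diaquadifluoroaluminium(III) dichlorofluoro(triphenylphosphine)palladate(II)

Both ions are complex: the cation is named first with the plain metal name, the anion second with the -ate form; each ion's ligands are alphabetised independently.
Aluminium is always +3 in its complexes; the cation's ligand charges sum to -2, so the complex cation is 1+.
A 1:1 salt means the anion carries the equal and opposite charge, 1−.
Anion: ligand charges sum to -3; for the ion to be 1−, Pd = +2.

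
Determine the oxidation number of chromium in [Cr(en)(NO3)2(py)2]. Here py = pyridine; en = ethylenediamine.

No counter-ion: the bracketed complex is neutral.
Ligand charges: 2×py neutral; 1×en neutral; 2×NO3 = -2; sum -2.
Cr + (-2) = 0 ⇒ Cr is +2.

+2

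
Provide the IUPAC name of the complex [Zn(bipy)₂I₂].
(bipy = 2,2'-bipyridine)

There is no counter-ion, so the complex is neutral overall.
Ligand charges: 2×2,2'-bipyridine (neutral), 2×iodo (-1 each); total -2. So Zn + (-2) = 0, giving Zn = +2.
Ligands are named alphabetically: bipyridine before iodo.

bis(2,2'-bipyridine)diiodozinc(II)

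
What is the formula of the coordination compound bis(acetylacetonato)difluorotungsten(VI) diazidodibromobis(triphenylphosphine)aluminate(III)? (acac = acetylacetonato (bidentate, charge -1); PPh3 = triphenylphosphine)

[W(acac)2F2][AlBr2(N3)2(PPh3)2]2

Cation [W…]: ligand charges -4, W(VI) ⇒ ion charge 2+.
Anion [Al…]: ligand charges -4, Al(III) ⇒ ion charge 1−.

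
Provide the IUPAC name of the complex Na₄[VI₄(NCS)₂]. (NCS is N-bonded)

sodium tetraiododiisothiocyanatovanadate(II)

The 4 sodium counter-ions carry a total charge of +4, so each complex ion is 4−.
Ligand charges: 2×isothiocyanato (-1 each), 4×iodo (-1 each); total -6. So V + (-6) = 4−, giving V = +2.
Ligands are named alphabetically: iodo before isothiocyanato.
The complex ion is anionic, so vanadium takes the -ate form vanadate(II).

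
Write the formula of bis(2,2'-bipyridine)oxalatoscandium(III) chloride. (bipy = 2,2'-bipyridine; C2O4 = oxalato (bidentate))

Ligands: 2 2,2'-bipyridine (bipy, neutral), 1 oxalato (C2O4, -2). Ligand charge sum = -2.
With Sc in oxidation state +3, the complex ion is [Sc...]^1+.
Charge balance with chloride (-1) requires 1 complex ion per 1 chloride.

[Sc(bipy)2(C2O4)]Cl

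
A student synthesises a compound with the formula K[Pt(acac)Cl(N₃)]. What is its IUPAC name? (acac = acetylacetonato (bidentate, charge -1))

The 1 potassium counter-ion carries a total charge of +1, so each complex ion is 1−.
Ligand charges: 1×acetylacetonato (-1 each), 1×chloro (-1 each), 1×azido (-1 each); total -3. So Pt + (-3) = 1−, giving Pt = +2.
The complex ion is anionic, so platinum takes the -ate form platinate(II).

potassium (acetylacetonato)azidochloroplatinate(II)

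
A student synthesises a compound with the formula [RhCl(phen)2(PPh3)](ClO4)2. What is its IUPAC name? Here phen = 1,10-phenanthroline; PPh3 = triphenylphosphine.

The 2 perchlorate counter-ions carry a total charge of -2, so each complex ion is 2+.
Ligand charges: 2×1,10-phenanthroline (neutral), 1×triphenylphosphine (neutral), 1×chloro (-1 each); total -1. So Rh + (-1) = 2+, giving Rh = +3.
Ligands are named alphabetically: chloro before phenanthroline before triphenylphosphine.

chlorobis(1,10-phenanthroline)(triphenylphosphine)rhodium(III) perchlorate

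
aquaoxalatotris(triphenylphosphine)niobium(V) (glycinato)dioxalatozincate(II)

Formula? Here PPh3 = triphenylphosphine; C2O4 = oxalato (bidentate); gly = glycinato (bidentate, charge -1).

[Nb(C2O4)(H2O)(PPh3)3][Zn(C2O4)2(gly)]

Cation [Nb…]: ligand charges -2, Nb(V) ⇒ ion charge 3+.
Anion [Zn…]: ligand charges -5, Zn(II) ⇒ ion charge 3−.
One 3+ cation balances one 3− anion.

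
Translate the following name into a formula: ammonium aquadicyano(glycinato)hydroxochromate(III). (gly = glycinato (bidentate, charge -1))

NH4[Cr(CN)2(gly)(H2O)(OH)]

Ligands: 1 glycinato (gly, -1), 2 cyano (CN, -1), 1 hydroxo (OH, -1), 1 aqua (H2O, neutral). Ligand charge sum = -4.
With Cr in oxidation state +3, the complex ion is [Cr...]^1−.
Charge balance with ammonium (+1) requires 1 complex ion per 1 ammonium.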